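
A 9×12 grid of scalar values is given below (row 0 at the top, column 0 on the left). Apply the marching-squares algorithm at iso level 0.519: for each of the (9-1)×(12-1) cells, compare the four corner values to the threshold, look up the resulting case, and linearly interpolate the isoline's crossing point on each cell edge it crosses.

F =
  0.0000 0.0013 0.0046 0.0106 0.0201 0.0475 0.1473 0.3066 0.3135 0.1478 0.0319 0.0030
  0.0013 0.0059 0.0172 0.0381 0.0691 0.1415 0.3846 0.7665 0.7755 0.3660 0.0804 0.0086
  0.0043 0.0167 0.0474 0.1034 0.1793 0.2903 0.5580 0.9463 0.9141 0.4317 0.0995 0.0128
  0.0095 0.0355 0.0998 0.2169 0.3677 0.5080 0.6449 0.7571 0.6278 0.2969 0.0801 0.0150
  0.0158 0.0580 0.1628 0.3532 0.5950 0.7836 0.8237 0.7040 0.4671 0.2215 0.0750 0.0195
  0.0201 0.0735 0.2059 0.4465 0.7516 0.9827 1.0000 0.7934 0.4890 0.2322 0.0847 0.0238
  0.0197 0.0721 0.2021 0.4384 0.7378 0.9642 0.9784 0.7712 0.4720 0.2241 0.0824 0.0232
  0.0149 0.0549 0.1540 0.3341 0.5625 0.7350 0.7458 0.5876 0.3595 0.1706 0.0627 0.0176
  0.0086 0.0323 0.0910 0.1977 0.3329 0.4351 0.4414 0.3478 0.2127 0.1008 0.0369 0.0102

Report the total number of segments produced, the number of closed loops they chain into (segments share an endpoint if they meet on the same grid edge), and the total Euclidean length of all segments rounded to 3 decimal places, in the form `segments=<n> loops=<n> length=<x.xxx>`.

segments=24 loops=1 length=20.362

cell (0,6): code 0100 → (0.462,7.000)–(1.000,6.352)
cell (0,7): code 1100 → (0.445,8.000)–(0.462,7.000)
cell (0,8): code 1000 → (1.000,8.626)–(0.445,8.000)
cell (1,5): code 0100 → (1.775,6.000)–(2.000,5.854)
cell (1,6): code 1110 → (1.000,6.352)–(1.775,6.000)
cell (1,8): code 1001 → (2.000,8.819)–(1.000,8.626)
cell (2,5): code 0110 → (2.000,5.854)–(3.000,5.080)
cell (2,8): code 1001 → (3.000,8.329)–(2.000,8.819)
cell (3,3): code 0100 → (3.666,4.000)–(4.000,3.686)
cell (3,4): code 1100 → (3.040,5.000)–(3.666,4.000)
cell (3,5): code 1110 → (3.000,5.080)–(3.040,5.000)
cell (3,7): code 1011 → (4.000,7.781)–(3.677,8.000)
cell (3,8): code 0001 → (3.677,8.000)–(3.000,8.329)
cell (4,3): code 0110 → (4.000,3.686)–(5.000,3.238)
cell (4,7): code 1001 → (5.000,7.901)–(4.000,7.781)
cell (5,3): code 0110 → (5.000,3.238)–(6.000,3.269)
cell (5,7): code 1001 → (6.000,7.843)–(5.000,7.901)
cell (6,3): code 0110 → (6.000,3.269)–(7.000,3.810)
cell (6,7): code 1001 → (7.000,7.301)–(6.000,7.843)
cell (7,3): code 0010 → (7.000,3.810)–(7.189,4.000)
cell (7,4): code 0011 → (7.189,4.000)–(7.720,5.000)
cell (7,5): code 0011 → (7.720,5.000)–(7.745,6.000)
cell (7,6): code 0011 → (7.745,6.000)–(7.286,7.000)
cell (7,7): code 0001 → (7.286,7.000)–(7.000,7.301)
total: 24 segments, chained into 1 closed loop(s), length Σ = 20.362401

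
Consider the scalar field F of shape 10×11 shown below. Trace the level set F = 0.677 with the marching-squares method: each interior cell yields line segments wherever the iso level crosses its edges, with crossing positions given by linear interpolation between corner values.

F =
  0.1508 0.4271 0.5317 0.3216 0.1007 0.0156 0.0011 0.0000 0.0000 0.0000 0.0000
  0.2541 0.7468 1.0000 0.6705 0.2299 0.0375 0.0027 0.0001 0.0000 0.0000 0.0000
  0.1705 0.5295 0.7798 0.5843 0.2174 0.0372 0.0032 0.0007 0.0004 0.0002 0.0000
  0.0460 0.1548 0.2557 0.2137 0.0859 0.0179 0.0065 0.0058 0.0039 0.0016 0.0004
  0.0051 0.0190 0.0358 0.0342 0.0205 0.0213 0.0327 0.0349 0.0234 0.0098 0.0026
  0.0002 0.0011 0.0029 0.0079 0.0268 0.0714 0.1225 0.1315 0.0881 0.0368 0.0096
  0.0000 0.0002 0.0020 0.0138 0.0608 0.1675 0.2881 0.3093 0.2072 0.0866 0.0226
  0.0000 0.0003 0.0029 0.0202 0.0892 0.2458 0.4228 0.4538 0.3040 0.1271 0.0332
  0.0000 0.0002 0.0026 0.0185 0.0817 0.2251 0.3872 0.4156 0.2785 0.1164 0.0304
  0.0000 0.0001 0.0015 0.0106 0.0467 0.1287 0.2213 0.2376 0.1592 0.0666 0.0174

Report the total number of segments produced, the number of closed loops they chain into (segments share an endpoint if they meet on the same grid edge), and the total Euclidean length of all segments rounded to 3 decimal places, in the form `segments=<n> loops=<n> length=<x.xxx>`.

segments=8 loops=1 length=5.929

cell (0,0): code 0100 → (0.782,1.000)–(1.000,0.858)
cell (0,1): code 1100 → (0.310,2.000)–(0.782,1.000)
cell (0,2): code 1000 → (1.000,2.980)–(0.310,2.000)
cell (1,0): code 0010 → (1.000,0.858)–(1.321,1.000)
cell (1,1): code 0111 → (1.321,1.000)–(2.000,1.589)
cell (1,2): code 1001 → (2.000,2.526)–(1.000,2.980)
cell (2,1): code 0010 → (2.000,1.589)–(2.196,2.000)
cell (2,2): code 0001 → (2.196,2.000)–(2.000,2.526)
total: 8 segments, chained into 1 closed loop(s), length Σ = 5.929158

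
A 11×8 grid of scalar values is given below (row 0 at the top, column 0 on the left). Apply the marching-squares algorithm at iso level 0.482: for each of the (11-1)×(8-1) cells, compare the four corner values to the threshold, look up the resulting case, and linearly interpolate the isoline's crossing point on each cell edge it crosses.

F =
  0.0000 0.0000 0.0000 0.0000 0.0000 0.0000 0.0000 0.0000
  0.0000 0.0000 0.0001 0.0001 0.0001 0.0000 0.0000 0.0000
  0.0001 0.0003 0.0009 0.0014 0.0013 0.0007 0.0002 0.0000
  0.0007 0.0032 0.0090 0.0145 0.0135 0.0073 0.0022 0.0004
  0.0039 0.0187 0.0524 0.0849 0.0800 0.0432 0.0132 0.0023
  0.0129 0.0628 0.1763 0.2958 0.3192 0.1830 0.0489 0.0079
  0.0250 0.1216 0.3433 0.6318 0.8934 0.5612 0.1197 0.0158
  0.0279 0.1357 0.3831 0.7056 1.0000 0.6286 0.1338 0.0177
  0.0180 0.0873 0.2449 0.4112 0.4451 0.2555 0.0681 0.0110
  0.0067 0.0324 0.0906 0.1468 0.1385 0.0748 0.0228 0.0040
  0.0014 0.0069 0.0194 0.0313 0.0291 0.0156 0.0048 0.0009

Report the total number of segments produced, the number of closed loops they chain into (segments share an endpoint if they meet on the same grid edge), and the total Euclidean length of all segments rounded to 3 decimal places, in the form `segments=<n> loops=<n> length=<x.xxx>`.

segments=10 loops=1 length=8.811

cell (5,2): code 0100 → (5.554,3.000)–(6.000,2.481)
cell (5,3): code 1100 → (5.284,4.000)–(5.554,3.000)
cell (5,4): code 1100 → (5.791,5.000)–(5.284,4.000)
cell (5,5): code 1000 → (6.000,5.179)–(5.791,5.000)
cell (6,2): code 0110 → (6.000,2.481)–(7.000,2.307)
cell (6,5): code 1001 → (7.000,5.296)–(6.000,5.179)
cell (7,2): code 0010 → (7.000,2.307)–(7.760,3.000)
cell (7,3): code 0011 → (7.760,3.000)–(7.934,4.000)
cell (7,4): code 0011 → (7.934,4.000)–(7.393,5.000)
cell (7,5): code 0001 → (7.393,5.000)–(7.000,5.296)
total: 10 segments, chained into 1 closed loop(s), length Σ = 8.811433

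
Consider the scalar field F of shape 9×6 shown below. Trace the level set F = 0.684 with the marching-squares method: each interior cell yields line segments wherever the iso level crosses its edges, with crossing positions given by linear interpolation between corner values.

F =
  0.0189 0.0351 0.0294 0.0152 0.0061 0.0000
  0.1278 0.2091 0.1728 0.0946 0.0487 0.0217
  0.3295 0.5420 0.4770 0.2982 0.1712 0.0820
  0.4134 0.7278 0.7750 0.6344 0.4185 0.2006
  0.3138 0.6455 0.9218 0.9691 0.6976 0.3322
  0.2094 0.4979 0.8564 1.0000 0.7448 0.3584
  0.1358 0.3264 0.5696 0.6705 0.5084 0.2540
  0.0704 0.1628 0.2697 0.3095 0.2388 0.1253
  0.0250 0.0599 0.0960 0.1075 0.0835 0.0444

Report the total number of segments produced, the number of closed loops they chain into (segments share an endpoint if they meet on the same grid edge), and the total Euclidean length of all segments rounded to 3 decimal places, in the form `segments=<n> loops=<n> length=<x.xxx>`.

cell (2,0): code 0100 → (2.764,1.000)–(3.000,0.861)
cell (2,1): code 1100 → (2.695,2.000)–(2.764,1.000)
cell (2,2): code 1000 → (3.000,2.647)–(2.695,2.000)
cell (3,0): code 0010 → (3.000,0.861)–(3.532,1.000)
cell (3,1): code 0111 → (3.532,1.000)–(4.000,1.139)
cell (3,2): code 1101 → (3.148,3.000)–(3.000,2.647)
cell (3,3): code 1100 → (3.951,4.000)–(3.148,3.000)
cell (3,4): code 1000 → (4.000,4.037)–(3.951,4.000)
cell (4,1): code 0110 → (4.000,1.139)–(5.000,1.519)
cell (4,4): code 1001 → (5.000,4.157)–(4.000,4.037)
cell (5,1): code 0010 → (5.000,1.519)–(5.601,2.000)
cell (5,2): code 0011 → (5.601,2.000)–(5.959,3.000)
cell (5,3): code 0011 → (5.959,3.000)–(5.257,4.000)
cell (5,4): code 0001 → (5.257,4.000)–(5.000,4.157)
total: 14 segments, chained into 1 closed loop(s), length Σ = 10.188656

segments=14 loops=1 length=10.189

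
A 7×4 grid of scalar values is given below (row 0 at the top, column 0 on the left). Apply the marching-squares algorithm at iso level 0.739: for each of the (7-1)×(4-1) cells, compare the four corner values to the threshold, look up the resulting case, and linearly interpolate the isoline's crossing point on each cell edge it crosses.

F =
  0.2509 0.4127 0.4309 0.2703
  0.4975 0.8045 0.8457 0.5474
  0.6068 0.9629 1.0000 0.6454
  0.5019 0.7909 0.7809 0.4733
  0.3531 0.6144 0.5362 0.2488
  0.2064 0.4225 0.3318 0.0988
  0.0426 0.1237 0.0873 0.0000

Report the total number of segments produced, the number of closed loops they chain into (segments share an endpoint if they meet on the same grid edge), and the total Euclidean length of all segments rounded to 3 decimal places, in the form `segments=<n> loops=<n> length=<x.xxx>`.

segments=10 loops=1 length=7.701

cell (0,0): code 0100 → (0.833,1.000)–(1.000,0.787)
cell (0,1): code 1100 → (0.743,2.000)–(0.833,1.000)
cell (0,2): code 1000 → (1.000,2.358)–(0.743,2.000)
cell (1,0): code 0110 → (1.000,0.787)–(2.000,0.371)
cell (1,2): code 1001 → (2.000,2.736)–(1.000,2.358)
cell (2,0): code 0110 → (2.000,0.371)–(3.000,0.820)
cell (2,2): code 1001 → (3.000,2.136)–(2.000,2.736)
cell (3,0): code 0010 → (3.000,0.820)–(3.294,1.000)
cell (3,1): code 0011 → (3.294,1.000)–(3.171,2.000)
cell (3,2): code 0001 → (3.171,2.000)–(3.000,2.136)
total: 10 segments, chained into 1 closed loop(s), length Σ = 7.700923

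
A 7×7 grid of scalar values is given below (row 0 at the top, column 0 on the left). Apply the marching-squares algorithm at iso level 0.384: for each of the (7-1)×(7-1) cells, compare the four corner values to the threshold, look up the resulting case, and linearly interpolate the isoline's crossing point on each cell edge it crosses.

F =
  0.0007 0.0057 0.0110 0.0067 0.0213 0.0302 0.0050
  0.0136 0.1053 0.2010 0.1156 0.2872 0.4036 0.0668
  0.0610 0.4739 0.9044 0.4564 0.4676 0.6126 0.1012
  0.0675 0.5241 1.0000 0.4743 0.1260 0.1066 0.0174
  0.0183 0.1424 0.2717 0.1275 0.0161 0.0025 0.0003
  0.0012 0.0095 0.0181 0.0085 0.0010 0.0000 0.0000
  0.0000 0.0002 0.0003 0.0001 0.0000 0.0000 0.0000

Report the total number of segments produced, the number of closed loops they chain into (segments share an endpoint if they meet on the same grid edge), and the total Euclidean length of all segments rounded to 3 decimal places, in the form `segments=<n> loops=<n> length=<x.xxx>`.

segments=16 loops=1 length=12.754

cell (0,4): code 0100 → (0.948,5.000)–(1.000,4.832)
cell (0,5): code 1000 → (1.000,5.058)–(0.948,5.000)
cell (1,0): code 0100 → (1.756,1.000)–(2.000,0.782)
cell (1,1): code 1100 → (1.260,2.000)–(1.756,1.000)
cell (1,2): code 1100 → (1.788,3.000)–(1.260,2.000)
cell (1,3): code 1100 → (1.537,4.000)–(1.788,3.000)
cell (1,4): code 1110 → (1.000,4.832)–(1.537,4.000)
cell (1,5): code 1001 → (2.000,5.447)–(1.000,5.058)
cell (2,0): code 0110 → (2.000,0.782)–(3.000,0.693)
cell (2,3): code 1011 → (3.000,3.259)–(2.245,4.000)
cell (2,4): code 0011 → (2.245,4.000)–(2.452,5.000)
cell (2,5): code 0001 → (2.452,5.000)–(2.000,5.447)
cell (3,0): code 0010 → (3.000,0.693)–(3.367,1.000)
cell (3,1): code 0011 → (3.367,1.000)–(3.846,2.000)
cell (3,2): code 0011 → (3.846,2.000)–(3.260,3.000)
cell (3,3): code 0001 → (3.260,3.000)–(3.000,3.259)
total: 16 segments, chained into 1 closed loop(s), length Σ = 12.754012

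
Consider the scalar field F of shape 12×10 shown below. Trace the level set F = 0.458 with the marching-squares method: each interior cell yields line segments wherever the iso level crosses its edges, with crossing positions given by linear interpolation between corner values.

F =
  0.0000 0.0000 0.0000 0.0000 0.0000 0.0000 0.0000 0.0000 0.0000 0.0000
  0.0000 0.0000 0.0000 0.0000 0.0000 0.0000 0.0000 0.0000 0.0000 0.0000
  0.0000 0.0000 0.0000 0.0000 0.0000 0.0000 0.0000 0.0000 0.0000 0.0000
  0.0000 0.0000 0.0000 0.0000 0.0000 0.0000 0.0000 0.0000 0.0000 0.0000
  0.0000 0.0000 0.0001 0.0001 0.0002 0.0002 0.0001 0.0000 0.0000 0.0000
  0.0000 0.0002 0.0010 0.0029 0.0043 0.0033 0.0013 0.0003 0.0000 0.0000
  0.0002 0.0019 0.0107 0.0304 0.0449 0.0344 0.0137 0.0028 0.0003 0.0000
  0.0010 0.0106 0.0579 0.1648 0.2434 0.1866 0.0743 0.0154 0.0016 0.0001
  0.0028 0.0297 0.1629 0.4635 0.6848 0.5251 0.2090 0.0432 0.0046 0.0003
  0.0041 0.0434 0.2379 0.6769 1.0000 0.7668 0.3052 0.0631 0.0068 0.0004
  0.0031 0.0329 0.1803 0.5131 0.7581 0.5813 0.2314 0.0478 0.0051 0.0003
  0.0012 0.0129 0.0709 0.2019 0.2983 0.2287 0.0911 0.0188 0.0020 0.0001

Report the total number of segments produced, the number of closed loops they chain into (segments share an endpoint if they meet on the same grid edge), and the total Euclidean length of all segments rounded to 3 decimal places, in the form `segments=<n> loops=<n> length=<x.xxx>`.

segments=12 loops=1 length=9.684

cell (7,2): code 0100 → (7.982,3.000)–(8.000,2.982)
cell (7,3): code 1100 → (7.486,4.000)–(7.982,3.000)
cell (7,4): code 1100 → (7.802,5.000)–(7.486,4.000)
cell (7,5): code 1000 → (8.000,5.212)–(7.802,5.000)
cell (8,2): code 0110 → (8.000,2.982)–(9.000,2.501)
cell (8,5): code 1001 → (9.000,5.669)–(8.000,5.212)
cell (9,2): code 0110 → (9.000,2.501)–(10.000,2.834)
cell (9,5): code 1001 → (10.000,5.352)–(9.000,5.669)
cell (10,2): code 0010 → (10.000,2.834)–(10.177,3.000)
cell (10,3): code 0011 → (10.177,3.000)–(10.653,4.000)
cell (10,4): code 0011 → (10.653,4.000)–(10.350,5.000)
cell (10,5): code 0001 → (10.350,5.000)–(10.000,5.352)
total: 12 segments, chained into 1 closed loop(s), length Σ = 9.683751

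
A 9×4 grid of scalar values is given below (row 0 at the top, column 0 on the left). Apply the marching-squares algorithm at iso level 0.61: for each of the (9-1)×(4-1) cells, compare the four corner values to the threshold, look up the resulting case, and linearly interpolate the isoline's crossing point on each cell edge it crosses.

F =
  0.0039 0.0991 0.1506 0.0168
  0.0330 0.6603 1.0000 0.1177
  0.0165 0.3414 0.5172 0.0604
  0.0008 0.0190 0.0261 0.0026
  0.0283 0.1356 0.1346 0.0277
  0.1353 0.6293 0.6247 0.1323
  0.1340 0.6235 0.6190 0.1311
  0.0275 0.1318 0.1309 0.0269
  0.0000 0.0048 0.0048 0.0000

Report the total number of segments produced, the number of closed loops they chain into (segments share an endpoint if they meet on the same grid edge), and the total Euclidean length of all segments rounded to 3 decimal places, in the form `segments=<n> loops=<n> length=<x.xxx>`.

segments=14 loops=2 length=8.277

cell (0,0): code 0100 → (0.910,1.000)–(1.000,0.920)
cell (0,1): code 1100 → (0.541,2.000)–(0.910,1.000)
cell (0,2): code 1000 → (1.000,2.442)–(0.541,2.000)
cell (1,0): code 0010 → (1.000,0.920)–(1.158,1.000)
cell (1,1): code 0011 → (1.158,1.000)–(1.808,2.000)
cell (1,2): code 0001 → (1.808,2.000)–(1.000,2.442)
cell (4,0): code 0100 → (4.961,1.000)–(5.000,0.961)
cell (4,1): code 1100 → (4.970,2.000)–(4.961,1.000)
cell (4,2): code 1000 → (5.000,2.030)–(4.970,2.000)
cell (5,0): code 0110 → (5.000,0.961)–(6.000,0.972)
cell (5,2): code 1001 → (6.000,2.018)–(5.000,2.030)
cell (6,0): code 0010 → (6.000,0.972)–(6.027,1.000)
cell (6,1): code 0011 → (6.027,1.000)–(6.018,2.000)
cell (6,2): code 0001 → (6.018,2.000)–(6.000,2.018)
total: 14 segments, chained into 2 closed loop(s), length Σ = 8.276968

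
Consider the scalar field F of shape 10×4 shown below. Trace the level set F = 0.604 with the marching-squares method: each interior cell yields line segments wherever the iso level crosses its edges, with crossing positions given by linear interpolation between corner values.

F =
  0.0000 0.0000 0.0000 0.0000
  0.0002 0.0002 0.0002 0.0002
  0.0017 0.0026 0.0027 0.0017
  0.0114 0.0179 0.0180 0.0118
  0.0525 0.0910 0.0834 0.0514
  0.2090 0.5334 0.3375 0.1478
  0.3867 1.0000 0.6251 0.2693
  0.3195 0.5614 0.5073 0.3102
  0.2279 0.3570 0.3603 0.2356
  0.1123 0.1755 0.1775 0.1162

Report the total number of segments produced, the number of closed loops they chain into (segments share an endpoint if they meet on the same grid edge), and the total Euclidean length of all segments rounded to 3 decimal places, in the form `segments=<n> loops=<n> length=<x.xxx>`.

segments=6 loops=1 length=4.959

cell (5,0): code 0100 → (5.151,1.000)–(6.000,0.354)
cell (5,1): code 1100 → (5.927,2.000)–(5.151,1.000)
cell (5,2): code 1000 → (6.000,2.059)–(5.927,2.000)
cell (6,0): code 0010 → (6.000,0.354)–(6.903,1.000)
cell (6,1): code 0011 → (6.903,1.000)–(6.179,2.000)
cell (6,2): code 0001 → (6.179,2.000)–(6.000,2.059)
total: 6 segments, chained into 1 closed loop(s), length Σ = 4.959194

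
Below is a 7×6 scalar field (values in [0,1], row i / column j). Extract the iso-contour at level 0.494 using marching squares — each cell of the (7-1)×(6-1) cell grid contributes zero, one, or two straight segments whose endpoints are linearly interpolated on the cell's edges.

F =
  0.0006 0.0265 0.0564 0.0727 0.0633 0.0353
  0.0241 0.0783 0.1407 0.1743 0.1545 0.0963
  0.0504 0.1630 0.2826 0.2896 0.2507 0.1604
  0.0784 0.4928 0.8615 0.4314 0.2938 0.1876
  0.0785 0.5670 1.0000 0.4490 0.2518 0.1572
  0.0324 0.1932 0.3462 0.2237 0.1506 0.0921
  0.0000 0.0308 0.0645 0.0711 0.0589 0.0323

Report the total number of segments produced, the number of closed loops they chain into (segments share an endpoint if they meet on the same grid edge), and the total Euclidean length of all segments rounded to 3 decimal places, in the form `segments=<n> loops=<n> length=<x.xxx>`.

cell (2,1): code 0100 → (2.365,2.000)–(3.000,1.003)
cell (2,2): code 1000 → (3.000,2.854)–(2.365,2.000)
cell (3,0): code 0100 → (3.016,1.000)–(4.000,0.851)
cell (3,1): code 1110 → (3.000,1.003)–(3.016,1.000)
cell (3,2): code 1001 → (4.000,2.918)–(3.000,2.854)
cell (4,0): code 0010 → (4.000,0.851)–(4.195,1.000)
cell (4,1): code 0011 → (4.195,1.000)–(4.774,2.000)
cell (4,2): code 0001 → (4.774,2.000)–(4.000,2.918)
total: 8 segments, chained into 1 closed loop(s), length Σ = 6.862069

segments=8 loops=1 length=6.862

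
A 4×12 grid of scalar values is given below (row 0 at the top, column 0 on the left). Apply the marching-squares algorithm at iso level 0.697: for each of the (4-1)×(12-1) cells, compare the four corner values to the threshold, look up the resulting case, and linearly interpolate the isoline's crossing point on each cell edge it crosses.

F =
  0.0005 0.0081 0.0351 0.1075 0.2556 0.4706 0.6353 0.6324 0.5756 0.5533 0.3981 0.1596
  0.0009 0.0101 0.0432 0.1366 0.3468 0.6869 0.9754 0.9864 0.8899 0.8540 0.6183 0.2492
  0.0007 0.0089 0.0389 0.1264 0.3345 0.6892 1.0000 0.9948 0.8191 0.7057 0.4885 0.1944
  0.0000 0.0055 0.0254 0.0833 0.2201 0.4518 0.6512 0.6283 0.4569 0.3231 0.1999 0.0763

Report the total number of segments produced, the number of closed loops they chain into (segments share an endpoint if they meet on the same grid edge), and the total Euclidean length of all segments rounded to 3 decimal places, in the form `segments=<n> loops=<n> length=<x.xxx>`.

segments=12 loops=1 length=11.825

cell (0,5): code 0100 → (0.181,6.000)–(1.000,5.035)
cell (0,6): code 1100 → (0.182,7.000)–(0.181,6.000)
cell (0,7): code 1100 → (0.386,8.000)–(0.182,7.000)
cell (0,8): code 1100 → (0.478,9.000)–(0.386,8.000)
cell (0,9): code 1000 → (1.000,9.666)–(0.478,9.000)
cell (1,5): code 0110 → (1.000,5.035)–(2.000,5.025)
cell (1,9): code 1001 → (2.000,9.040)–(1.000,9.666)
cell (2,5): code 0010 → (2.000,5.025)–(2.869,6.000)
cell (2,6): code 0011 → (2.869,6.000)–(2.813,7.000)
cell (2,7): code 0011 → (2.813,7.000)–(2.337,8.000)
cell (2,8): code 0011 → (2.337,8.000)–(2.023,9.000)
cell (2,9): code 0001 → (2.023,9.000)–(2.000,9.040)
total: 12 segments, chained into 1 closed loop(s), length Σ = 11.825287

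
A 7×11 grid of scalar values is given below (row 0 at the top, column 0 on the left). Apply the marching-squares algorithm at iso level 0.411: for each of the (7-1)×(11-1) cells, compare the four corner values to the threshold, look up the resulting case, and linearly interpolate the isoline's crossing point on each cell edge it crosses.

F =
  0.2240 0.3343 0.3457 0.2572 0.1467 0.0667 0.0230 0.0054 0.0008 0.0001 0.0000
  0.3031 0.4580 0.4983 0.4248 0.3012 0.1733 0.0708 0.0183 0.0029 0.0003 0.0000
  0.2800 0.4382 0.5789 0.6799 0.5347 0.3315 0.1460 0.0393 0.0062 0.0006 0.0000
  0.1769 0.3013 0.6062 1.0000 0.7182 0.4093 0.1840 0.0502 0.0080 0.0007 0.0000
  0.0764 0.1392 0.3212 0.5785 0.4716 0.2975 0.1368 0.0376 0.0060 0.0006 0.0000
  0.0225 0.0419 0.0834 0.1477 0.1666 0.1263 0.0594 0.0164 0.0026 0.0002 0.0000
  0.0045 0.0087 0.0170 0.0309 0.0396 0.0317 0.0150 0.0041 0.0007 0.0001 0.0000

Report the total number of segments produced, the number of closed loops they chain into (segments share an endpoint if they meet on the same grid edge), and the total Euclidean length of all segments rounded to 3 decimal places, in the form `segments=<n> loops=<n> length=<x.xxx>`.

segments=16 loops=1 length=12.566

cell (0,0): code 0100 → (0.620,1.000)–(1.000,0.697)
cell (0,1): code 1100 → (0.428,2.000)–(0.620,1.000)
cell (0,2): code 1100 → (0.918,3.000)–(0.428,2.000)
cell (0,3): code 1000 → (1.000,3.112)–(0.918,3.000)
cell (1,0): code 0110 → (1.000,0.697)–(2.000,0.828)
cell (1,3): code 1101 → (1.470,4.000)–(1.000,3.112)
cell (1,4): code 1000 → (2.000,4.609)–(1.470,4.000)
cell (2,0): code 0010 → (2.000,0.828)–(2.199,1.000)
cell (2,1): code 0111 → (2.199,1.000)–(3.000,1.360)
cell (2,4): code 1001 → (3.000,4.994)–(2.000,4.609)
cell (3,1): code 0010 → (3.000,1.360)–(3.685,2.000)
cell (3,2): code 0111 → (3.685,2.000)–(4.000,2.349)
cell (3,4): code 1001 → (4.000,4.348)–(3.000,4.994)
cell (4,2): code 0010 → (4.000,2.349)–(4.389,3.000)
cell (4,3): code 0011 → (4.389,3.000)–(4.199,4.000)
cell (4,4): code 0001 → (4.199,4.000)–(4.000,4.348)
total: 16 segments, chained into 1 closed loop(s), length Σ = 12.565865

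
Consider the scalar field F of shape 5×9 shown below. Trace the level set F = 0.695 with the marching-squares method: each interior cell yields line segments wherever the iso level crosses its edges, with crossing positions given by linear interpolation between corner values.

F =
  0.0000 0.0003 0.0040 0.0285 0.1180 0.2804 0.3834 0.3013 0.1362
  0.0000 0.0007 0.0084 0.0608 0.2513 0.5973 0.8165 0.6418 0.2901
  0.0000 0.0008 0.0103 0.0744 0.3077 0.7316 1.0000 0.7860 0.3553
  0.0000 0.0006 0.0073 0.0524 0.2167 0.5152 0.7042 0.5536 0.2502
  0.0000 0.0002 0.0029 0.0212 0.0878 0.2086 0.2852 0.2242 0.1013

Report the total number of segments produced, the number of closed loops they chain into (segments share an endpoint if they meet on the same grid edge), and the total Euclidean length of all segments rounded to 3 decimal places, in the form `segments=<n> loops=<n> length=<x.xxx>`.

cell (0,5): code 0100 → (0.719,6.000)–(1.000,5.446)
cell (0,6): code 1000 → (1.000,6.695)–(0.719,6.000)
cell (1,4): code 0100 → (1.727,5.000)–(2.000,4.914)
cell (1,5): code 1110 → (1.000,5.446)–(1.727,5.000)
cell (1,6): code 1101 → (1.369,7.000)–(1.000,6.695)
cell (1,7): code 1000 → (2.000,7.211)–(1.369,7.000)
cell (2,4): code 0010 → (2.000,4.914)–(2.169,5.000)
cell (2,5): code 0111 → (2.169,5.000)–(3.000,5.951)
cell (2,6): code 1011 → (3.000,6.061)–(2.392,7.000)
cell (2,7): code 0001 → (2.392,7.000)–(2.000,7.211)
cell (3,5): code 0010 → (3.000,5.951)–(3.022,6.000)
cell (3,6): code 0001 → (3.022,6.000)–(3.000,6.061)
total: 12 segments, chained into 1 closed loop(s), length Σ = 6.789104

segments=12 loops=1 length=6.789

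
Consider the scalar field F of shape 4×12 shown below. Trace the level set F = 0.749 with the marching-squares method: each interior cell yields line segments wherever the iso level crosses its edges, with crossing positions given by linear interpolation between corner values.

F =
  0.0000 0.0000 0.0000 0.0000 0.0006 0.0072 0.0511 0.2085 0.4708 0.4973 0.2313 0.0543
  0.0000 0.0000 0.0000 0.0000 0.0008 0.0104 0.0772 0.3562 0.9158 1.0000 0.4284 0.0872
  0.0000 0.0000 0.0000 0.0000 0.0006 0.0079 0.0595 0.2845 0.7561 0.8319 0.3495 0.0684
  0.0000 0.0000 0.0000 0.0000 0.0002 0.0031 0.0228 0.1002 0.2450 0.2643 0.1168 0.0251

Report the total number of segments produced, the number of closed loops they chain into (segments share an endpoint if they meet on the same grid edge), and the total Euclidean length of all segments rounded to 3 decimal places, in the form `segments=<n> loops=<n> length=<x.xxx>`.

cell (0,7): code 0100 → (0.625,8.000)–(1.000,7.702)
cell (0,8): code 1100 → (0.501,9.000)–(0.625,8.000)
cell (0,9): code 1000 → (1.000,9.439)–(0.501,9.000)
cell (1,7): code 0110 → (1.000,7.702)–(2.000,7.985)
cell (1,9): code 1001 → (2.000,9.172)–(1.000,9.439)
cell (2,7): code 0010 → (2.000,7.985)–(2.014,8.000)
cell (2,8): code 0011 → (2.014,8.000)–(2.146,9.000)
cell (2,9): code 0001 → (2.146,9.000)–(2.000,9.172)
total: 8 segments, chained into 1 closed loop(s), length Σ = 5.480632

segments=8 loops=1 length=5.481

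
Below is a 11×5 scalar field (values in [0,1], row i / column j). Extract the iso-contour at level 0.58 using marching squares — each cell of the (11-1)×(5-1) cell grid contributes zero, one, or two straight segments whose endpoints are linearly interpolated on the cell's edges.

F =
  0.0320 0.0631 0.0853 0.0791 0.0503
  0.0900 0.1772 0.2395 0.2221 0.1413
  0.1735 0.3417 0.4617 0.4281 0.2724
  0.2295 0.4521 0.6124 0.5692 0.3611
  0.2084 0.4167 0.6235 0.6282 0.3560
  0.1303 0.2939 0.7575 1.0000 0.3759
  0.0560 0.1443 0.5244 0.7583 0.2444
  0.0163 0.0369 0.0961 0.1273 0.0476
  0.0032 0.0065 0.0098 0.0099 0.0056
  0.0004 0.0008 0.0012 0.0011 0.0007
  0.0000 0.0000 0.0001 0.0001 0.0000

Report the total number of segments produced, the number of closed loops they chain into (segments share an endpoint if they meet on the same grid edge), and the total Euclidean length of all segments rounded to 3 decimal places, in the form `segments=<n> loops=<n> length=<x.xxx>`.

segments=12 loops=1 length=8.853

cell (2,1): code 0100 → (2.785,2.000)–(3.000,1.798)
cell (2,2): code 1000 → (3.000,2.750)–(2.785,2.000)
cell (3,1): code 0110 → (3.000,1.798)–(4.000,1.790)
cell (3,2): code 1101 → (3.183,3.000)–(3.000,2.750)
cell (3,3): code 1000 → (4.000,3.177)–(3.183,3.000)
cell (4,1): code 0110 → (4.000,1.790)–(5.000,1.617)
cell (4,3): code 1001 → (5.000,3.673)–(4.000,3.177)
cell (5,1): code 0010 → (5.000,1.617)–(5.761,2.000)
cell (5,2): code 0111 → (5.761,2.000)–(6.000,2.238)
cell (5,3): code 1001 → (6.000,3.347)–(5.000,3.673)
cell (6,2): code 0010 → (6.000,2.238)–(6.283,3.000)
cell (6,3): code 0001 → (6.283,3.000)–(6.000,3.347)
total: 12 segments, chained into 1 closed loop(s), length Σ = 8.853377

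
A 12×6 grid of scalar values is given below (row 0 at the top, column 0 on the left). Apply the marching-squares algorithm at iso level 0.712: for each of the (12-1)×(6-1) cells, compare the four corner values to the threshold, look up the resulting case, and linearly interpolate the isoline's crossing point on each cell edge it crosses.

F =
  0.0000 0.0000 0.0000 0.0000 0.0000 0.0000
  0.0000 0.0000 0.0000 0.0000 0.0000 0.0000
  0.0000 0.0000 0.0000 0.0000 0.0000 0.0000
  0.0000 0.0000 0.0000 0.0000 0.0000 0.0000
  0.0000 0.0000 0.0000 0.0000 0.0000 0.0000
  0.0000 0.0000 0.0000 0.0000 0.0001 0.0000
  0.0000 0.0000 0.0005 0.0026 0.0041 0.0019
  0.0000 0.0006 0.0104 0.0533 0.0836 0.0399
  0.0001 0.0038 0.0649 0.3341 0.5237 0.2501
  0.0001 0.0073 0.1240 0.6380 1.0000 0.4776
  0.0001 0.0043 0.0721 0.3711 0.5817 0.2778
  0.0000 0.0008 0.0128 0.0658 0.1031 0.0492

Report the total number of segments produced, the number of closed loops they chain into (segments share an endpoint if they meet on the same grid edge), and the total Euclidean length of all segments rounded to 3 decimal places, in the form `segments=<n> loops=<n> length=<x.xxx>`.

cell (8,3): code 0100 → (8.395,4.000)–(9.000,3.204)
cell (8,4): code 1000 → (9.000,4.551)–(8.395,4.000)
cell (9,3): code 0010 → (9.000,3.204)–(9.689,4.000)
cell (9,4): code 0001 → (9.689,4.000)–(9.000,4.551)
total: 4 segments, chained into 1 closed loop(s), length Σ = 3.751697

segments=4 loops=1 length=3.752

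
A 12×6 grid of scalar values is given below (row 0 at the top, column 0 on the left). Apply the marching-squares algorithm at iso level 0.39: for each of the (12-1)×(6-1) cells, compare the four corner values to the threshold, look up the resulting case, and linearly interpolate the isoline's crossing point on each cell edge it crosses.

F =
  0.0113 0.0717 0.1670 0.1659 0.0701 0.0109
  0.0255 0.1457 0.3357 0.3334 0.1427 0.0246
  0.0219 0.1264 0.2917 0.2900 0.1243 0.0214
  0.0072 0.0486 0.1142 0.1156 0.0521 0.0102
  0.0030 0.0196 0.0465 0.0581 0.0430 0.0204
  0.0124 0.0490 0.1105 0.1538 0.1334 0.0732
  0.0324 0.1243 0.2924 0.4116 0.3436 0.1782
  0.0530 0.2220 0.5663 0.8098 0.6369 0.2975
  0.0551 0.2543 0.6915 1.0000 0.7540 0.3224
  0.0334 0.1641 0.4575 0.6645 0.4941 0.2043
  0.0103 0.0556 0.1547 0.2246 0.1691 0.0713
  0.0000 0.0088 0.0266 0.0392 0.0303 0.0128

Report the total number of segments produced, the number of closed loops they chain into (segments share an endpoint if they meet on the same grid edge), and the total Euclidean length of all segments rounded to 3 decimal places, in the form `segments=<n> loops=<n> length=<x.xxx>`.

cell (5,2): code 0100 → (5.916,3.000)–(6.000,2.819)
cell (5,3): code 1000 → (6.000,3.318)–(5.916,3.000)
cell (6,1): code 0100 → (6.356,2.000)–(7.000,1.488)
cell (6,2): code 1110 → (6.000,2.819)–(6.356,2.000)
cell (6,3): code 1101 → (6.158,4.000)–(6.000,3.318)
cell (6,4): code 1000 → (7.000,4.727)–(6.158,4.000)
cell (7,1): code 0110 → (7.000,1.488)–(8.000,1.310)
cell (7,4): code 1001 → (8.000,4.843)–(7.000,4.727)
cell (8,1): code 0110 → (8.000,1.310)–(9.000,1.770)
cell (8,4): code 1001 → (9.000,4.359)–(8.000,4.843)
cell (9,1): code 0010 → (9.000,1.770)–(9.223,2.000)
cell (9,2): code 0011 → (9.223,2.000)–(9.624,3.000)
cell (9,3): code 0011 → (9.624,3.000)–(9.320,4.000)
cell (9,4): code 0001 → (9.320,4.000)–(9.000,4.359)
total: 14 segments, chained into 1 closed loop(s), length Σ = 11.214730

segments=14 loops=1 length=11.215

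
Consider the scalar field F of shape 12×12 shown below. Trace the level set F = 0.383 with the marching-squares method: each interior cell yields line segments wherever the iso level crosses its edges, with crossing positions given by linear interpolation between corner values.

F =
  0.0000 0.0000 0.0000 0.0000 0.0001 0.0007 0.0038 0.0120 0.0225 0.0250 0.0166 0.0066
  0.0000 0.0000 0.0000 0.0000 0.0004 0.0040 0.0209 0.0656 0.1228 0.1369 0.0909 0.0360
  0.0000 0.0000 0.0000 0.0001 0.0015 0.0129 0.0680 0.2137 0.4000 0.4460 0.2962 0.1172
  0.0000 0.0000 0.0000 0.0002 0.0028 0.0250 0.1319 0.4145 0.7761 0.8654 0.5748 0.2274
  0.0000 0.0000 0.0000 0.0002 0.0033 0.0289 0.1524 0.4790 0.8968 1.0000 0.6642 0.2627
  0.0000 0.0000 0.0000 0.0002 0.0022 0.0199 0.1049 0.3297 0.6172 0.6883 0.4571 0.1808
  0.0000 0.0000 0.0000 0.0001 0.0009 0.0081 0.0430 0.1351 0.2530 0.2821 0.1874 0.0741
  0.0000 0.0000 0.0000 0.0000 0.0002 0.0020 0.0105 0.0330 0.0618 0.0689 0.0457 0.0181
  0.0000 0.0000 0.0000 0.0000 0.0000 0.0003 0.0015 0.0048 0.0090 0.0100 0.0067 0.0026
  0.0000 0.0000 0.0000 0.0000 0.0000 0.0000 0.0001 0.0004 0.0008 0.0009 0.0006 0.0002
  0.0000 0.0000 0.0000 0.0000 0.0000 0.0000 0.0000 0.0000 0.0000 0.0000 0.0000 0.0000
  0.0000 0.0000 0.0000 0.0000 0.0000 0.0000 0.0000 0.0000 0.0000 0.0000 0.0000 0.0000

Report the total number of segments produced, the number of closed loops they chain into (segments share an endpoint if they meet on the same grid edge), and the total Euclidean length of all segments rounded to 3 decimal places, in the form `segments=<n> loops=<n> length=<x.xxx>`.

segments=16 loops=1 length=12.321

cell (1,7): code 0100 → (1.939,8.000)–(2.000,7.909)
cell (1,8): code 1100 → (1.796,9.000)–(1.939,8.000)
cell (1,9): code 1000 → (2.000,9.421)–(1.796,9.000)
cell (2,6): code 0100 → (2.843,7.000)–(3.000,6.889)
cell (2,7): code 1110 → (2.000,7.909)–(2.843,7.000)
cell (2,9): code 1101 → (2.312,10.000)–(2.000,9.421)
cell (2,10): code 1000 → (3.000,10.552)–(2.312,10.000)
cell (3,6): code 0110 → (3.000,6.889)–(4.000,6.706)
cell (3,10): code 1001 → (4.000,10.700)–(3.000,10.552)
cell (4,6): code 0010 → (4.000,6.706)–(4.643,7.000)
cell (4,7): code 0111 → (4.643,7.000)–(5.000,7.185)
cell (4,10): code 1001 → (5.000,10.268)–(4.000,10.700)
cell (5,7): code 0010 → (5.000,7.185)–(5.643,8.000)
cell (5,8): code 0011 → (5.643,8.000)–(5.752,9.000)
cell (5,9): code 0011 → (5.752,9.000)–(5.275,10.000)
cell (5,10): code 0001 → (5.275,10.000)–(5.000,10.268)
total: 16 segments, chained into 1 closed loop(s), length Σ = 12.321468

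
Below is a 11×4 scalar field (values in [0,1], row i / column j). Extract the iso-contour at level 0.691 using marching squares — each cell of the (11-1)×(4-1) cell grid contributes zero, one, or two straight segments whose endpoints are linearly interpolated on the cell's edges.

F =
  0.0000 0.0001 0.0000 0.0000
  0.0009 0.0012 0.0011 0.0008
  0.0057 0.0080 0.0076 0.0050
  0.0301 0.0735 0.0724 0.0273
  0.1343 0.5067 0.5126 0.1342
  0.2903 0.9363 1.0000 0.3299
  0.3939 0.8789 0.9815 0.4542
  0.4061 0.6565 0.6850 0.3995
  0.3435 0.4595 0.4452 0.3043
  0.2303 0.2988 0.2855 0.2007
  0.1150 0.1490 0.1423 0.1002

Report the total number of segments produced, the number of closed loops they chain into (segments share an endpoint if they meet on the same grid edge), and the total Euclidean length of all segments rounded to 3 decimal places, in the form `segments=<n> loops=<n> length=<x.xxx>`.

segments=8 loops=1 length=7.538

cell (4,0): code 0100 → (4.429,1.000)–(5.000,0.620)
cell (4,1): code 1100 → (4.366,2.000)–(4.429,1.000)
cell (4,2): code 1000 → (5.000,2.461)–(4.366,2.000)
cell (5,0): code 0110 → (5.000,0.620)–(6.000,0.613)
cell (5,2): code 1001 → (6.000,2.551)–(5.000,2.461)
cell (6,0): code 0010 → (6.000,0.613)–(6.845,1.000)
cell (6,1): code 0011 → (6.845,1.000)–(6.980,2.000)
cell (6,2): code 0001 → (6.980,2.000)–(6.000,2.551)
total: 8 segments, chained into 1 closed loop(s), length Σ = 7.538261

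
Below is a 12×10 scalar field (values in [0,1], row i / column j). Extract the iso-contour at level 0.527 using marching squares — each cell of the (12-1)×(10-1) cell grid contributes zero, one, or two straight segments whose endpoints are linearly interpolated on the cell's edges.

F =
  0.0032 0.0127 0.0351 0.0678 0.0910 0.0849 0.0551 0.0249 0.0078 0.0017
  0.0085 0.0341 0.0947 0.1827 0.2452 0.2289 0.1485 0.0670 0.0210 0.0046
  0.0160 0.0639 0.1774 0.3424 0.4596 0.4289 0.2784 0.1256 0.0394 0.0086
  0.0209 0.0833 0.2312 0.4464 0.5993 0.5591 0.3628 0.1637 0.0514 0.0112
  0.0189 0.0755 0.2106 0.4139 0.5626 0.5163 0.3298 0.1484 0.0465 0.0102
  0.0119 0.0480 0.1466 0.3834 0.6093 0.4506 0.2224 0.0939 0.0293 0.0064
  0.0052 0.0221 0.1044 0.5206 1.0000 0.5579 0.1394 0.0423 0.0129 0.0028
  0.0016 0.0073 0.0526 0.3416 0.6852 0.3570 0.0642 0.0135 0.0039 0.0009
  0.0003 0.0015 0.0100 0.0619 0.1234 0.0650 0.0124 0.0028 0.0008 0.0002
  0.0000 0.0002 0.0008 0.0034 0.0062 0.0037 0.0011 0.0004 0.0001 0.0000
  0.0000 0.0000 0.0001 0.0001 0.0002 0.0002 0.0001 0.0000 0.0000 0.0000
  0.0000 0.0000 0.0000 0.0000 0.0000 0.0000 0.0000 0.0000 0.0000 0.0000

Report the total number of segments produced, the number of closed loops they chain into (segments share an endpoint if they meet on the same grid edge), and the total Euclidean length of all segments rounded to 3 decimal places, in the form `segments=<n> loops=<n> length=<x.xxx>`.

cell (2,3): code 0100 → (2.482,4.000)–(3.000,3.527)
cell (2,4): code 1100 → (2.753,5.000)–(2.482,4.000)
cell (2,5): code 1000 → (3.000,5.164)–(2.753,5.000)
cell (3,3): code 0110 → (3.000,3.527)–(4.000,3.761)
cell (3,4): code 1011 → (4.000,4.769)–(3.750,5.000)
cell (3,5): code 0001 → (3.750,5.000)–(3.000,5.164)
cell (4,3): code 0110 → (4.000,3.761)–(5.000,3.636)
cell (4,4): code 1001 → (5.000,4.519)–(4.000,4.769)
cell (5,3): code 0110 → (5.000,3.636)–(6.000,3.013)
cell (5,4): code 1101 → (5.712,5.000)–(5.000,4.519)
cell (5,5): code 1000 → (6.000,5.074)–(5.712,5.000)
cell (6,3): code 0110 → (6.000,3.013)–(7.000,3.540)
cell (6,4): code 1011 → (7.000,4.482)–(6.154,5.000)
cell (6,5): code 0001 → (6.154,5.000)–(6.000,5.074)
cell (7,3): code 0010 → (7.000,3.540)–(7.282,4.000)
cell (7,4): code 0001 → (7.282,4.000)–(7.000,4.482)
total: 16 segments, chained into 1 closed loop(s), length Σ = 11.931861

segments=16 loops=1 length=11.932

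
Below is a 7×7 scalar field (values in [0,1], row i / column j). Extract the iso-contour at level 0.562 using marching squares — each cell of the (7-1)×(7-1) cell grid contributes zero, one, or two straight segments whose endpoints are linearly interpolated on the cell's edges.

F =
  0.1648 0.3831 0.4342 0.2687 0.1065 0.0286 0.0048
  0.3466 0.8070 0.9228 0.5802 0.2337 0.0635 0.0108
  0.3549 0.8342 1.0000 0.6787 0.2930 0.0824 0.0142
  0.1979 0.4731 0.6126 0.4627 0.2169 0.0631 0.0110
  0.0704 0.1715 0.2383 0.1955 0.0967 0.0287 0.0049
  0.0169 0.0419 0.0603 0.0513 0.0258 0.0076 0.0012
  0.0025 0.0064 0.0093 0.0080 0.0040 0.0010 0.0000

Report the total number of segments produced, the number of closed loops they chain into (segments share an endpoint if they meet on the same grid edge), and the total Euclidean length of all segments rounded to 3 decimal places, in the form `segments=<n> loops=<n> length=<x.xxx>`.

segments=12 loops=1 length=8.921

cell (0,0): code 0100 → (0.422,1.000)–(1.000,0.468)
cell (0,1): code 1100 → (0.262,2.000)–(0.422,1.000)
cell (0,2): code 1100 → (0.942,3.000)–(0.262,2.000)
cell (0,3): code 1000 → (1.000,3.053)–(0.942,3.000)
cell (1,0): code 0110 → (1.000,0.468)–(2.000,0.432)
cell (1,3): code 1001 → (2.000,3.303)–(1.000,3.053)
cell (2,0): code 0010 → (2.000,0.432)–(2.754,1.000)
cell (2,1): code 0111 → (2.754,1.000)–(3.000,1.637)
cell (2,2): code 1011 → (3.000,2.338)–(2.540,3.000)
cell (2,3): code 0001 → (2.540,3.000)–(2.000,3.303)
cell (3,1): code 0010 → (3.000,1.637)–(3.135,2.000)
cell (3,2): code 0001 → (3.135,2.000)–(3.000,2.338)
total: 12 segments, chained into 1 closed loop(s), length Σ = 8.920980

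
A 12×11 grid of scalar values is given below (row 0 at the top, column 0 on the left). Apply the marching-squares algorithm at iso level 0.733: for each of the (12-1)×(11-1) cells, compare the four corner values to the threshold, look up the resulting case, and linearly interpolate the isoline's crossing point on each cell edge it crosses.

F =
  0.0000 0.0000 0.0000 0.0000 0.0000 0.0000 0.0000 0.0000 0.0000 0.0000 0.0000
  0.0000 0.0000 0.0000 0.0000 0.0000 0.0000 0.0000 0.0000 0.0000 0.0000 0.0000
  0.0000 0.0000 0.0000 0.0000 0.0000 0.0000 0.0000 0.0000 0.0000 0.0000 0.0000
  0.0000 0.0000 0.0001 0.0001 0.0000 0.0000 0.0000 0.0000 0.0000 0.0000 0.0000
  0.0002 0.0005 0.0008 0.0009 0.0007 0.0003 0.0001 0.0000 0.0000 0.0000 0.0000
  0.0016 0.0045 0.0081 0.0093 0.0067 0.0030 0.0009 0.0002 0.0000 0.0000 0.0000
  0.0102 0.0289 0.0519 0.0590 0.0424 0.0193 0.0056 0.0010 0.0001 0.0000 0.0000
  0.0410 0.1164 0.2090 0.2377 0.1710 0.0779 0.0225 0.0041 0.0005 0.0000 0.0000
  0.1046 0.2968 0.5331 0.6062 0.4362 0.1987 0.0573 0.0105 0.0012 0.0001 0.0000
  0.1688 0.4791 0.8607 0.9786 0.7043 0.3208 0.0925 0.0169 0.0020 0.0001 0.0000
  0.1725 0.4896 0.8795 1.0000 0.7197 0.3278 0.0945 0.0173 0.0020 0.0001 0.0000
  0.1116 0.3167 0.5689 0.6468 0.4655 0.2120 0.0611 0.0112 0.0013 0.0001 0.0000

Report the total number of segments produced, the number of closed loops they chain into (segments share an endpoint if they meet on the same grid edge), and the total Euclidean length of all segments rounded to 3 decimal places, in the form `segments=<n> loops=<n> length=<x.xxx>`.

cell (8,1): code 0100 → (8.610,2.000)–(9.000,1.665)
cell (8,2): code 1100 → (8.340,3.000)–(8.610,2.000)
cell (8,3): code 1000 → (9.000,3.895)–(8.340,3.000)
cell (9,1): code 0110 → (9.000,1.665)–(10.000,1.624)
cell (9,3): code 1001 → (10.000,3.953)–(9.000,3.895)
cell (10,1): code 0010 → (10.000,1.624)–(10.472,2.000)
cell (10,2): code 0011 → (10.472,2.000)–(10.756,3.000)
cell (10,3): code 0001 → (10.756,3.000)–(10.000,3.953)
total: 8 segments, chained into 1 closed loop(s), length Σ = 7.522712

segments=8 loops=1 length=7.523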